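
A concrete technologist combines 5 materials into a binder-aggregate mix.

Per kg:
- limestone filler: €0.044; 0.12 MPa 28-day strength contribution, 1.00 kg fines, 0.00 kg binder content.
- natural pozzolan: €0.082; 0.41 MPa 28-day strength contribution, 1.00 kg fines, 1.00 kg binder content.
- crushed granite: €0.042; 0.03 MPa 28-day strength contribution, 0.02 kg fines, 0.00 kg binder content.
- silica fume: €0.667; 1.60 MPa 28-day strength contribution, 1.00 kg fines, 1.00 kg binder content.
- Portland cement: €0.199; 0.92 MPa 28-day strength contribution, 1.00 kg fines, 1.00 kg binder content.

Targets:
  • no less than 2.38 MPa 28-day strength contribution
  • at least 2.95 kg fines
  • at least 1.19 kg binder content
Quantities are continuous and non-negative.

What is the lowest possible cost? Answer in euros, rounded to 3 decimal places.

€0.476

This is a linear program. Let x1 = kg of limestone filler, x2 = kg of natural pozzolan, x3 = kg of crushed granite, x4 = kg of silica fume, x5 = kg of Portland cement.
min 0.044x1 + 0.082x2 + 0.042x3 + 0.667x4 + 0.199x5 with:
  0.12x1 + 0.41x2 + 0.03x3 + 1.6x4 + 0.92x5 ≥ 2.38   (28-day strength contribution)
  1x1 + 1x2 + 0.02x3 + 1x4 + 1x5 ≥ 2.95   (fines)
  1x2 + 1x4 + 1x5 ≥ 1.19   (binder content)
  x1, x2, x3, x4, x5 ≥ 0.
At the optimum only natural pozzolan is positive (limestone filler, crushed granite, silica fume, Portland cement = 0). Binding constraint: 28-day strength contribution.
Optimal quantities: natural pozzolan = 5.805 kg.
Total cost: 0.082·5.805 = 0.47601.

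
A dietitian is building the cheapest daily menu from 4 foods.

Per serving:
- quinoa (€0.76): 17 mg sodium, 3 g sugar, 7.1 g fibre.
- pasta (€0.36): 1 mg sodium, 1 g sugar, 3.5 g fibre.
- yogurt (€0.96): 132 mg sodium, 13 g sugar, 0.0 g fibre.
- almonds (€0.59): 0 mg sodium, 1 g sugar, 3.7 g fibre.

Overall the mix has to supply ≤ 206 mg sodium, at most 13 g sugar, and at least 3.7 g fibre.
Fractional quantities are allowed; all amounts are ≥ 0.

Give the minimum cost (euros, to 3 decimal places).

€0.381

Set it up as a linear program. Let x1 = servings of quinoa, x2 = servings of pasta, x3 = servings of yogurt, x4 = servings of almonds.
Minimise 0.76x1 + 0.36x2 + 0.96x3 + 0.59x4 s.t.:
  17x1 + 1x2 + 132x3 ≤ 206   (sodium)
  3x1 + 1x2 + 13x3 + 1x4 ≤ 13   (sugar)
  7.1x1 + 3.5x2 + 3.7x4 ≥ 3.7   (fibre)
  x1, x2, x3, x4 ≥ 0.
At the optimum only pasta is positive (quinoa, yogurt, almonds = 0). There the fibre constraint is tight.
Solving gives x2 = 1.057.
Hence cost = 0.36·1.057 = €0.38052.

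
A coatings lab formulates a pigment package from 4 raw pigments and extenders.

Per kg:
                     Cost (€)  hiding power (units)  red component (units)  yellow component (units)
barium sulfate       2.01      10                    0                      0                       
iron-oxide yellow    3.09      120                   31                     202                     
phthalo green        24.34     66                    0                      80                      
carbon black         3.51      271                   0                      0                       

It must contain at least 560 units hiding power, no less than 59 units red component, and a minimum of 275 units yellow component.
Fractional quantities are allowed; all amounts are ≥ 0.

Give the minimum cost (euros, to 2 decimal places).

Let x1 = kg of barium sulfate, x2 = kg of iron-oxide yellow, x3 = kg of phthalo green, x4 = kg of carbon black.
Minimise 2.01x1 + 3.09x2 + 24.34x3 + 3.51x4 s.t.:
  10x1 + 120x2 + 66x3 + 271x4 ≥ 560   (hiding power)
  31x2 ≥ 59   (red component)
  202x2 + 80x3 ≥ 275   (yellow component)
  x1, x2, x3, x4 ≥ 0.
The minimum-cost mix takes nothing from barium sulfate, phthalo green — only iron-oxide yellow, carbon black. There the hiding power and red component constraints are tight.
Solving gives x2 = 1.903, x4 = 1.224.
Hence cost = 3.09·1.903 + 3.51·1.224 = €10.1765.

€10.18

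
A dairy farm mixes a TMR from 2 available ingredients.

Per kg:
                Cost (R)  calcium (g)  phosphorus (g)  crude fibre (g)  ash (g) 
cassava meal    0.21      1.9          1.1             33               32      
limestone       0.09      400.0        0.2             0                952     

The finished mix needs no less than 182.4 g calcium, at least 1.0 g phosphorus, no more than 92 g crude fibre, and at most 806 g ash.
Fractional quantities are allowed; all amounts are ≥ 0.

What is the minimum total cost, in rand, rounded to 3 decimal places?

This is a linear program. Let x1 = kg of cassava meal, x2 = kg of limestone.
Minimise 0.21x1 + 0.09x2 subject to:
  1.9x1 + 400x2 ≥ 182.4   (calcium)
  1.1x1 + 0.2x2 ≥ 1   (phosphorus)
  33x1 ≤ 92   (crude fibre)
  32x1 + 952x2 ≤ 806   (ash)
  x1, x2 ≥ 0.
Both inputs are positive at the optimum. There the calcium and phosphorus constraints are tight.
Solving gives x1 = 0.8269, x2 = 0.4521.
Cost = 0.21·0.8269 + 0.09·0.4521 = 0.21434.

R0.214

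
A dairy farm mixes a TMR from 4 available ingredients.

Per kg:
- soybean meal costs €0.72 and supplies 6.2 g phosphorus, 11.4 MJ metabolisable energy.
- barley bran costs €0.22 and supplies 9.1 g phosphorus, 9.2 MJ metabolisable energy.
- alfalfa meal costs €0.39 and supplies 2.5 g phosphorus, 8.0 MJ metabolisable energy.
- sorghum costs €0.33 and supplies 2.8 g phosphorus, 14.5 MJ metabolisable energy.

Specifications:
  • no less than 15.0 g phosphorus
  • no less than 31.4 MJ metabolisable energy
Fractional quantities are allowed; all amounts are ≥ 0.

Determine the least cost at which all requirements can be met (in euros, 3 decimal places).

€0.728

Let x1 = kg of soybean meal, x2 = kg of barley bran, x3 = kg of alfalfa meal, x4 = kg of sorghum.
min 0.72x1 + 0.22x2 + 0.39x3 + 0.33x4 subject to:
  6.2x1 + 9.1x2 + 2.5x3 + 2.8x4 ≥ 15   (phosphorus)
  11.4x1 + 9.2x2 + 8x3 + 14.5x4 ≥ 31.4   (metabolisable energy)
  x1, x2, x3, x4 ≥ 0.
At the optimum only barley bran, sorghum are positive (soybean meal, alfalfa meal = 0). There the phosphorus and metabolisable energy constraints are tight.
That vertex is x2 = 1.2203, x4 = 1.3913.
Cost = 0.22·1.2203 + 0.33·1.3913 = 0.72760.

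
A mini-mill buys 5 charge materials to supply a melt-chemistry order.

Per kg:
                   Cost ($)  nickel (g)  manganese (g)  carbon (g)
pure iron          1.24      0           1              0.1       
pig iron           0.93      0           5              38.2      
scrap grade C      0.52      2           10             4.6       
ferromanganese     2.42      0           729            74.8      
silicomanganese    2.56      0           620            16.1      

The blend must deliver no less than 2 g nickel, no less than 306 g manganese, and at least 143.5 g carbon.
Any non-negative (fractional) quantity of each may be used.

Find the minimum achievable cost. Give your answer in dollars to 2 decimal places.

Let x1 = kg of pure iron, x2 = kg of pig iron, x3 = kg of scrap grade C, x4 = kg of ferromanganese, x5 = kg of silicomanganese.
Minimise 1.24x1 + 0.93x2 + 0.52x3 + 2.42x4 + 2.56x5 subject to:
  2x3 ≥ 2   (nickel)
  1x1 + 5x2 + 10x3 + 729x4 + 620x5 ≥ 306   (manganese)
  0.1x1 + 38.2x2 + 4.6x3 + 74.8x4 + 16.1x5 ≥ 143.5   (carbon)
  x1, x2, x3, x4, x5 ≥ 0.
The optimal basis is {pig iron, scrap grade C, ferromanganese}; pure iron, silicomanganese drop out. Binding constraints: nickel, manganese, carbon.
So pig iron = 2.88 kg, scrap grade C = 1 kg, ferromanganese = 0.3863 kg.
Total cost: 0.93·2.88 + 0.52·1 + 2.42·0.3863 = 4.1332.

$4.13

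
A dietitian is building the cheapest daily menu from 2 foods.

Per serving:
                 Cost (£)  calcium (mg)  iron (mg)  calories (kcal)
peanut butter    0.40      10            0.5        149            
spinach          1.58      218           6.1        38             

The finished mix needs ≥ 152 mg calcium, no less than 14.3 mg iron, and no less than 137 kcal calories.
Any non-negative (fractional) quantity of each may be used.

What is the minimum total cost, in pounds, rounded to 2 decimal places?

Set it up as a linear program. Let x1 = servings of peanut butter, x2 = servings of spinach.
Minimise 0.4x1 + 1.58x2 s.t.:
  10x1 + 218x2 ≥ 152   (calcium)
  0.5x1 + 6.1x2 ≥ 14.3   (iron)
  149x1 + 38x2 ≥ 137   (calories)
  x1, x2 ≥ 0.
Both inputs are positive at the optimum. Binding constraints: iron and calories.
Solving gives x1 = 0.3285, x2 = 2.317.
Cost = 0.4·0.3285 + 1.58·2.317 = 3.7923.

£3.79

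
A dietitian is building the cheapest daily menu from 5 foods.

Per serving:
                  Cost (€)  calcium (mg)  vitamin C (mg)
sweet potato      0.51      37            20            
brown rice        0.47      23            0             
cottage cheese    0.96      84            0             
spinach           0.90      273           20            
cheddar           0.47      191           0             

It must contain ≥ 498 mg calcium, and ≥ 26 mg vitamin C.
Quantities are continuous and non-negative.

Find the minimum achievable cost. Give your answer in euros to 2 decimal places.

Set it up as a linear program. Let x1 = servings of sweet potato, x2 = servings of brown rice, x3 = servings of cottage cheese, x4 = servings of spinach, x5 = servings of cheddar.
Minimize 0.51x1 + 0.47x2 + 0.96x3 + 0.9x4 + 0.47x5 s.t.:
  37x1 + 23x2 + 84x3 + 273x4 + 191x5 ≥ 498   (calcium)
  20x1 + 20x4 ≥ 26   (vitamin C)
  x1, x2, x3, x4, x5 ≥ 0.
At the optimum only spinach, cheddar are positive (sweet potato, brown rice, cottage cheese = 0). Binding constraints: calcium and vitamin C.
So spinach = 1.3 servings, cheddar = 0.7492 servings.
Hence cost = 0.9·1.3 + 0.47·0.7492 = €1.5221.

€1.52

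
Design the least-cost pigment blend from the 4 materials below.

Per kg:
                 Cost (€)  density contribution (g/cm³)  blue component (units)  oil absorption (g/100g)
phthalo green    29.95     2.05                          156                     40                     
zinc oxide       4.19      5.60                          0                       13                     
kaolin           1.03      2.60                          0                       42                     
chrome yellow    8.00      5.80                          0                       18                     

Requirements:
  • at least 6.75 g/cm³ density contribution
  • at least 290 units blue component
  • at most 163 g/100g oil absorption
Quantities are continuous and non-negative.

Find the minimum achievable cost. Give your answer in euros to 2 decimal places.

€56.84

Treat it as an LP. Let x1 = kg of phthalo green, x2 = kg of zinc oxide, x3 = kg of kaolin, x4 = kg of chrome yellow.
Minimize 29.95x1 + 4.19x2 + 1.03x3 + 8x4 with:
  2.05x1 + 5.6x2 + 2.6x3 + 5.8x4 ≥ 6.75   (density contribution)
  156x1 ≥ 290   (blue component)
  40x1 + 13x2 + 42x3 + 18x4 ≤ 163   (oil absorption)
  x1, x2, x3, x4 ≥ 0.
The minimum-cost mix takes nothing from zinc oxide, chrome yellow — only phthalo green, kaolin. There the density contribution and blue component constraints are tight.
That vertex is x1 = 1.859, x3 = 1.13.
Objective = 29.95·1.859 + 1.03·1.13 = 56.8410.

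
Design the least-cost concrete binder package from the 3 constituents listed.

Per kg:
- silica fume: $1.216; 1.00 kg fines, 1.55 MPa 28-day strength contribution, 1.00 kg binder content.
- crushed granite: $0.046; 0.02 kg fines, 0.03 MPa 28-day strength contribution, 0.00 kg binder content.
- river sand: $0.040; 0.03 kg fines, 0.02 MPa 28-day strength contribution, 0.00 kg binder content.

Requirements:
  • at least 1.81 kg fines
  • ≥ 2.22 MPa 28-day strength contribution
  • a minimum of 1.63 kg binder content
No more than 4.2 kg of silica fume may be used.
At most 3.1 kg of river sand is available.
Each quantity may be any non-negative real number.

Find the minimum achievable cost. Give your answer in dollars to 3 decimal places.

Let x1 = kg of silica fume, x2 = kg of crushed granite, x3 = kg of river sand.
Minimise 1.216x1 + 0.046x2 + 0.04x3 s.t.:
  1x1 + 0.02x2 + 0.03x3 ≥ 1.81   (fines)
  1.55x1 + 0.03x2 + 0.02x3 ≥ 2.22   (28-day strength contribution)
  1x1 ≥ 1.63   (binder content)
  x1 ≤ 4.2
  x3 ≤ 3.1
  x1, x2, x3 ≥ 0.
The optimal basis is {silica fume}; crushed granite, river sand drop out. There the fines constraint is tight.
So silica fume = 1.81 kg.
Total cost: 1.216·1.81 = 2.20096.

$2.201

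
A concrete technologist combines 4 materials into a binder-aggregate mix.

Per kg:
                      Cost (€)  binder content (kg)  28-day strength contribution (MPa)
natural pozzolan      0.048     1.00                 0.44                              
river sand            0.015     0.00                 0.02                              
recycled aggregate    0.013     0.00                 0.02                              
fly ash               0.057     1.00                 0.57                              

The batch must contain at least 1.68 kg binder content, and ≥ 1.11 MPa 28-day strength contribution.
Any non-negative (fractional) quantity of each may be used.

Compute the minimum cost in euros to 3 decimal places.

€0.111

Let x1 = kg of natural pozzolan, x2 = kg of river sand, x3 = kg of recycled aggregate, x4 = kg of fly ash.
min 0.048x1 + 0.015x2 + 0.013x3 + 0.057x4 subject to:
  1x1 + 1x4 ≥ 1.68   (binder content)
  0.44x1 + 0.02x2 + 0.02x3 + 0.57x4 ≥ 1.11   (28-day strength contribution)
  x1, x2, x3, x4 ≥ 0.
The cheapest feasible vertex uses only fly ash; natural pozzolan, river sand, recycled aggregate are not used. Binding constraint: 28-day strength contribution.
Optimal quantities: fly ash = 1.947 kg.
Hence cost = 0.057·1.947 = €0.11098.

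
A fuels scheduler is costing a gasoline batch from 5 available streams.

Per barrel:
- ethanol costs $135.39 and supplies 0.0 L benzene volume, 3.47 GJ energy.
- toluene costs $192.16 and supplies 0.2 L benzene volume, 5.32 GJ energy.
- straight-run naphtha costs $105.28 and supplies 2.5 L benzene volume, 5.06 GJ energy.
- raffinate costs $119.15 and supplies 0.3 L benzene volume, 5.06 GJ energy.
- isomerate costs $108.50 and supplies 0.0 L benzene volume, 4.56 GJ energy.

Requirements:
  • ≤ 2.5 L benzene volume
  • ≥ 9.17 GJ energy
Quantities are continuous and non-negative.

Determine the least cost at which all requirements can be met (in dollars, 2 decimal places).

Let x1 = barrels of ethanol, x2 = barrels of toluene, x3 = barrels of straight-run naphtha, x4 = barrels of raffinate, x5 = barrels of isomerate.
Minimise 135.39x1 + 192.16x2 + 105.28x3 + 119.15x4 + 108.5x5 subject to:
  0.2x2 + 2.5x3 + 0.3x4 ≤ 2.5   (benzene volume)
  3.47x1 + 5.32x2 + 5.06x3 + 5.06x4 + 4.56x5 ≥ 9.17   (energy)
  x1, x2, x3, x4, x5 ≥ 0.
The minimum-cost mix takes nothing from ethanol, toluene, raffinate — only straight-run naphtha, isomerate. Binding constraints: benzene volume and energy.
That vertex is x3 = 1, x5 = 0.9013.
Objective = 105.28·1 + 108.5·0.9013 = 203.0711.

$203.07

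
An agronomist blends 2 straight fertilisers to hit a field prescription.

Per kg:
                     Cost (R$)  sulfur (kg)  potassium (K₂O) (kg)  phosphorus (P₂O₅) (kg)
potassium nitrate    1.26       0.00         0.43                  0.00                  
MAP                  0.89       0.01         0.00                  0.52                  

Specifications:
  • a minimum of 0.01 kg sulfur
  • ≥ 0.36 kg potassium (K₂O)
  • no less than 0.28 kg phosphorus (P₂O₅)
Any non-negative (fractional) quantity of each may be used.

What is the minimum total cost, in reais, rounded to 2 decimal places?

R$1.94

Let x1 = kg of potassium nitrate, x2 = kg of MAP.
Minimise 1.26x1 + 0.89x2 subject to:
  0.01x2 ≥ 0.01   (sulfur)
  0.43x1 ≥ 0.36   (potassium (K₂O))
  0.52x2 ≥ 0.28   (phosphorus (P₂O₅))
  x1, x2 ≥ 0.
Both inputs are positive at the optimum. There the sulfur and potassium (K₂O) constraints are tight.
Optimal quantities: potassium nitrate = 0.8372 kg, MAP = 1 kg.
Hence cost = 1.26·0.8372 + 0.89·1 = R$1.9449.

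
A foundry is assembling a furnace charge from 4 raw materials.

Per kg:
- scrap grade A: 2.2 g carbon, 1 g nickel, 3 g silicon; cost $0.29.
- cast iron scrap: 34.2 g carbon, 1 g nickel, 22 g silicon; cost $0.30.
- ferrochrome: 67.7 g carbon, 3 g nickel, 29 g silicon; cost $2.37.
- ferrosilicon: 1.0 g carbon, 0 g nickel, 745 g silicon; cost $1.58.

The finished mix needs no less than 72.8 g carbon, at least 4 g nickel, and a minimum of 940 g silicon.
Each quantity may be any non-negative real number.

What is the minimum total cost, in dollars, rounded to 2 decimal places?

$3.01

Let x1 = kg of scrap grade A, x2 = kg of cast iron scrap, x3 = kg of ferrochrome, x4 = kg of ferrosilicon.
Minimize 0.29x1 + 0.3x2 + 2.37x3 + 1.58x4 with:
  2.2x1 + 34.2x2 + 67.7x3 + 1x4 ≥ 72.8   (carbon)
  1x1 + 1x2 + 3x3 ≥ 4   (nickel)
  3x1 + 22x2 + 29x3 + 745x4 ≥ 940   (silicon)
  x1, x2, x3, x4 ≥ 0.
At the optimum only cast iron scrap, ferrosilicon are positive (scrap grade A, ferrochrome = 0). The nickel and silicon requirements are met with equality.
That vertex is x2 = 4, x4 = 1.144.
Cost = 0.3·4 + 1.58·1.144 = 3.0075.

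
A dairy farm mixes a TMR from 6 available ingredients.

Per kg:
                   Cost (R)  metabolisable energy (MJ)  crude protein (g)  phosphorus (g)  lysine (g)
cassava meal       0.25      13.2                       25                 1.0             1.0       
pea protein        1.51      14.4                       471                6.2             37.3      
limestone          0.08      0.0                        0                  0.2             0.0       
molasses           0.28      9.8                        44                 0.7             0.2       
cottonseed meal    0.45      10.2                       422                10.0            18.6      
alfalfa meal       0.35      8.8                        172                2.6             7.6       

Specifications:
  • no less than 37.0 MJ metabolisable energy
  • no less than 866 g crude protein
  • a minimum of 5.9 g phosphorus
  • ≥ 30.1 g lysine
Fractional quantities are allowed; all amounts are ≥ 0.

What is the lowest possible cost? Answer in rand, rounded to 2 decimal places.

Set it up as a linear program. Let x1 = kg of cassava meal, x2 = kg of pea protein, x3 = kg of limestone, x4 = kg of molasses, x5 = kg of cottonseed meal, x6 = kg of alfalfa meal.
Minimize 0.25x1 + 1.51x2 + 0.08x3 + 0.28x4 + 0.45x5 + 0.35x6 with:
  13.2x1 + 14.4x2 + 9.8x4 + 10.2x5 + 8.8x6 ≥ 37   (metabolisable energy)
  25x1 + 471x2 + 44x4 + 422x5 + 172x6 ≥ 866   (crude protein)
  1x1 + 6.2x2 + 0.2x3 + 0.7x4 + 10x5 + 2.6x6 ≥ 5.9   (phosphorus)
  1x1 + 37.3x2 + 0.2x4 + 18.6x5 + 7.6x6 ≥ 30.1   (lysine)
  x1, x2, x3, x4, x5, x6 ≥ 0.
The optimal basis is {cassava meal, cottonseed meal}; pea protein, limestone, molasses, alfalfa meal drop out. Binding constraints: metabolisable energy and crude protein.
That vertex is x1 = 1.276, x5 = 1.977.
Cost = 0.25·1.276 + 0.45·1.977 = 1.2087.

R1.21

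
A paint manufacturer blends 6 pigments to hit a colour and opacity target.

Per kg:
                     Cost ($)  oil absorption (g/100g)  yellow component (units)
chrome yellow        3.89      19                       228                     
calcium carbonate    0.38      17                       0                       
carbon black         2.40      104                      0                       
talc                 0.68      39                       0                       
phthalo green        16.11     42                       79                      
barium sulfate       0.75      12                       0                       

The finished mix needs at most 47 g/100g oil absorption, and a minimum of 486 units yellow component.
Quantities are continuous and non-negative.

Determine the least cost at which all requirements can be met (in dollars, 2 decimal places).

$8.29

Let x1 = kg of chrome yellow, x2 = kg of calcium carbonate, x3 = kg of carbon black, x4 = kg of talc, x5 = kg of phthalo green, x6 = kg of barium sulfate.
min 3.89x1 + 0.38x2 + 2.4x3 + 0.68x4 + 16.11x5 + 0.75x6 with:
  19x1 + 17x2 + 104x3 + 39x4 + 42x5 + 12x6 ≤ 47   (oil absorption)
  228x1 + 79x5 ≥ 486   (yellow component)
  x1, x2, x3, x4, x5, x6 ≥ 0.
The cheapest feasible vertex uses only chrome yellow; calcium carbonate, carbon black, talc, phthalo green, barium sulfate are not used. The yellow component requirement is met with equality.
Solving gives x1 = 2.132.
Hence cost = 3.89·2.132 = $8.2935.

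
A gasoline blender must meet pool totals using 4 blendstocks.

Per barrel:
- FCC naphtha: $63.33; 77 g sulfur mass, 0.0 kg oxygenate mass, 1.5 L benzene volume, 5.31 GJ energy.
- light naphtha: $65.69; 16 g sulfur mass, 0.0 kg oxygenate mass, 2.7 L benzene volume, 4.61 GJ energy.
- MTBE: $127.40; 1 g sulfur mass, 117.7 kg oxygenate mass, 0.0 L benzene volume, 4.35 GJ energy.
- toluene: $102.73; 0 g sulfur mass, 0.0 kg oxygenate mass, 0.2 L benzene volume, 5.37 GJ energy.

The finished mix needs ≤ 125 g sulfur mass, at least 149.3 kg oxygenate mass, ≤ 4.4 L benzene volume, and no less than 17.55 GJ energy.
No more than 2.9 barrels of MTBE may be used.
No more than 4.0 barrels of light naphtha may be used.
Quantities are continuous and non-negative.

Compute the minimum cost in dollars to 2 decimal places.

$318.33

Let x1 = barrels of FCC naphtha, x2 = barrels of light naphtha, x3 = barrels of MTBE, x4 = barrels of toluene.
Minimize 63.33x1 + 65.69x2 + 127.4x3 + 102.73x4 subject to:
  77x1 + 16x2 + 1x3 ≤ 125   (sulfur mass)
  117.7x3 ≥ 149.3   (oxygenate mass)
  1.5x1 + 2.7x2 + 0.2x4 ≤ 4.4   (benzene volume)
  5.31x1 + 4.61x2 + 4.35x3 + 5.37x4 ≥ 17.55   (energy)
  x3 ≤ 2.9
  x2 ≤ 4
  x1, x2, x3, x4 ≥ 0.
All 4 inputs are positive at the optimum. There the sulfur mass, oxygenate mass, benzene volume, energy constraints are tight.
That vertex is x1 = 1.43578, x2 = 0.823538, x3 = 1.26848, x4 = 0.113896.
Cost = 63.33·1.43578 + 65.69·0.823538 + 127.4·1.26848 + 102.73·0.113896 = 318.3310.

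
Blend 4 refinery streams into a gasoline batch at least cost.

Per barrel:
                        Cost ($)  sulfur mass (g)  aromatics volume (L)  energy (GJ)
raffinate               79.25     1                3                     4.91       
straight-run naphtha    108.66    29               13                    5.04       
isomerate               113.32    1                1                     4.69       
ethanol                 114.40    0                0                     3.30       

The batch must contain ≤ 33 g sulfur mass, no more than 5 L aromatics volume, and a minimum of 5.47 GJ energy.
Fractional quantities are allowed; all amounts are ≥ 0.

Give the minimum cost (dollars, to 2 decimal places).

$88.29

Let x1 = barrels of raffinate, x2 = barrels of straight-run naphtha, x3 = barrels of isomerate, x4 = barrels of ethanol.
Minimise 79.25x1 + 108.66x2 + 113.32x3 + 114.4x4 s.t.:
  1x1 + 29x2 + 1x3 ≤ 33   (sulfur mass)
  3x1 + 13x2 + 1x3 ≤ 5   (aromatics volume)
  4.91x1 + 5.04x2 + 4.69x3 + 3.3x4 ≥ 5.47   (energy)
  x1, x2, x3, x4 ≥ 0.
The cheapest feasible vertex uses only raffinate; straight-run naphtha, isomerate, ethanol are not used. The energy requirement is met with equality.
Solving gives x1 = 1.1141.
Cost = 79.25·1.1141 = 88.2924.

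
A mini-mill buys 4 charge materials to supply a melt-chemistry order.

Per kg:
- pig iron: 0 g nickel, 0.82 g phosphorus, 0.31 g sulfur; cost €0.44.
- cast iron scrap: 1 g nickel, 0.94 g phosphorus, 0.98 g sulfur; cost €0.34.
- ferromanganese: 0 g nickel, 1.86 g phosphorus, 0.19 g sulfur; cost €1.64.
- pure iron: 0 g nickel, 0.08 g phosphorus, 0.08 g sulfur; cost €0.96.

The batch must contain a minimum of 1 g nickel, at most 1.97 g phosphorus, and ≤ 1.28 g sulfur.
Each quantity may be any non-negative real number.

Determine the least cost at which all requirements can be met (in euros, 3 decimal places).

This is a linear program. Let x1 = kg of pig iron, x2 = kg of cast iron scrap, x3 = kg of ferromanganese, x4 = kg of pure iron.
Minimise 0.44x1 + 0.34x2 + 1.64x3 + 0.96x4 subject to:
  1x2 ≥ 1   (nickel)
  0.82x1 + 0.94x2 + 1.86x3 + 0.08x4 ≤ 1.97   (phosphorus)
  0.31x1 + 0.98x2 + 0.19x3 + 0.08x4 ≤ 1.28   (sulfur)
  x1, x2, x3, x4 ≥ 0.
The minimum-cost mix takes nothing from pig iron, ferromanganese, pure iron — only cast iron scrap. There the nickel constraint is tight.
Optimal quantities: cast iron scrap = 1 kg.
Hence cost = 0.34·1 = €0.34000.

€0.340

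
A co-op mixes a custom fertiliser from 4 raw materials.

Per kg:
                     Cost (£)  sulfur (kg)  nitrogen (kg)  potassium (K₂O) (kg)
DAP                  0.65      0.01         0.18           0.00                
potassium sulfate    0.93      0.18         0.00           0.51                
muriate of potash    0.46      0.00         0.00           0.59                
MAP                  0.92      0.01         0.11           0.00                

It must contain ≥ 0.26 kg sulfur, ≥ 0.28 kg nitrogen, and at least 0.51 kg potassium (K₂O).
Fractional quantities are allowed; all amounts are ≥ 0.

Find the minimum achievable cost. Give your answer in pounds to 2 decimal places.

This is a linear program. Let x1 = kg of DAP, x2 = kg of potassium sulfate, x3 = kg of muriate of potash, x4 = kg of MAP.
Minimise 0.65x1 + 0.93x2 + 0.46x3 + 0.92x4 subject to:
  0.01x1 + 0.18x2 + 0.01x4 ≥ 0.26   (sulfur)
  0.18x1 + 0.11x4 ≥ 0.28   (nitrogen)
  0.51x2 + 0.59x3 ≥ 0.51   (potassium (K₂O))
  x1, x2, x3, x4 ≥ 0.
The minimum-cost mix takes nothing from muriate of potash, MAP — only DAP, potassium sulfate. There the sulfur and nitrogen constraints are tight.
So DAP = 1.556 kg, potassium sulfate = 1.358 kg.
Hence cost = 0.65·1.556 + 0.93·1.358 = £2.2743.

£2.27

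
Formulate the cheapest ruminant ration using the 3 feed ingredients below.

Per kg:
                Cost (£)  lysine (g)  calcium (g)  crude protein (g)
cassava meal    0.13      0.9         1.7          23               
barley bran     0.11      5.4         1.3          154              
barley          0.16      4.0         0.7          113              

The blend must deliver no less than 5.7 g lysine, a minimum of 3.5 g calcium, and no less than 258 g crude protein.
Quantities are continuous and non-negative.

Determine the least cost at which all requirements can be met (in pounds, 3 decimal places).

Let x1 = kg of cassava meal, x2 = kg of barley bran, x3 = kg of barley.
Minimise 0.13x1 + 0.11x2 + 0.16x3 with:
  0.9x1 + 5.4x2 + 4x3 ≥ 5.7   (lysine)
  1.7x1 + 1.3x2 + 0.7x3 ≥ 3.5   (calcium)
  23x1 + 154x2 + 113x3 ≥ 258   (crude protein)
  x1, x2, x3 ≥ 0.
The optimal basis is {cassava meal, barley bran}; barley drops out. Binding constraints: calcium and crude protein.
Optimal quantities: cassava meal = 0.878 kg, barley bran = 1.544 kg.
Total cost: 0.13·0.878 + 0.11·1.544 = 0.28398.

£0.284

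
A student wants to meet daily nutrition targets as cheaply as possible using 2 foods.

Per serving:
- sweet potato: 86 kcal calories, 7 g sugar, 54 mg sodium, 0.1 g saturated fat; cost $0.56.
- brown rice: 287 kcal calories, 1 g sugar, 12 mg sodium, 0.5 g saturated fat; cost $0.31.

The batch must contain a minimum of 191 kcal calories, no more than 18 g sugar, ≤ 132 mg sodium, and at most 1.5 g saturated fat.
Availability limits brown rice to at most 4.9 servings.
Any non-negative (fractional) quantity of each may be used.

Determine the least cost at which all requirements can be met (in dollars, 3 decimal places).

$0.206

Set it up as a linear program. Let x1 = servings of sweet potato, x2 = servings of brown rice.
Minimise 0.56x1 + 0.31x2 subject to:
  86x1 + 287x2 ≥ 191   (calories)
  7x1 + 1x2 ≤ 18   (sugar)
  54x1 + 12x2 ≤ 132   (sodium)
  0.1x1 + 0.5x2 ≤ 1.5   (saturated fat)
  x2 ≤ 4.9
  x1, x2 ≥ 0.
The cheapest feasible vertex uses only brown rice; sweet potato is not used. The calories requirement is met with equality.
Optimal quantities: brown rice = 0.6655 servings.
Hence cost = 0.31·0.6655 = $0.20631.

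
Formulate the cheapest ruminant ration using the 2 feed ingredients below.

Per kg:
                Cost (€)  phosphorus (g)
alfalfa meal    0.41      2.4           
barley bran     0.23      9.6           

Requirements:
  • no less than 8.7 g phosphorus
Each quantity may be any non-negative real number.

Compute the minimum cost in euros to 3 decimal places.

Let x1 = kg of alfalfa meal, x2 = kg of barley bran.
Minimize 0.41x1 + 0.23x2 with:
  2.4x1 + 9.6x2 ≥ 8.7   (phosphorus)
  x1, x2 ≥ 0.
The optimal basis is {barley bran}; alfalfa meal drops out. The phosphorus requirement is met with equality.
Optimal quantities: barley bran = 0.9062 kg.
Objective = 0.23·0.9062 = 0.20843.

€0.208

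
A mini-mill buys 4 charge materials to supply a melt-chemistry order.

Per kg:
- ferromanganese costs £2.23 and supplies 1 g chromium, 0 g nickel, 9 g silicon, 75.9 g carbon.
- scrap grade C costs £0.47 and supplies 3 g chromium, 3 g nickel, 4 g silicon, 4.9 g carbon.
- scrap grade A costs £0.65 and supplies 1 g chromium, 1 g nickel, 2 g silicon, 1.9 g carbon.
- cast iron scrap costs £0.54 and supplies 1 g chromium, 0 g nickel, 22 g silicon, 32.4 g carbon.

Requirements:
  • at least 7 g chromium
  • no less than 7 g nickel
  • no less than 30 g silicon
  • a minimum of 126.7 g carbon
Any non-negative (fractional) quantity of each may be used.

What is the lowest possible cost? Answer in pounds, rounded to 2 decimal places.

£3.02

Treat it as an LP. Let x1 = kg of ferromanganese, x2 = kg of scrap grade C, x3 = kg of scrap grade A, x4 = kg of cast iron scrap.
Minimise 2.23x1 + 0.47x2 + 0.65x3 + 0.54x4 s.t.:
  1x1 + 3x2 + 1x3 + 1x4 ≥ 7   (chromium)
  3x2 + 1x3 ≥ 7   (nickel)
  9x1 + 4x2 + 2x3 + 22x4 ≥ 30   (silicon)
  75.9x1 + 4.9x2 + 1.9x3 + 32.4x4 ≥ 126.7   (carbon)
  x1, x2, x3, x4 ≥ 0.
The cheapest feasible vertex uses only scrap grade C, cast iron scrap; ferromanganese, scrap grade A are not used. There the nickel and carbon constraints are tight.
Solving gives x2 = 2.333, x4 = 3.558.
Objective = 0.47·2.333 + 0.54·3.558 = 3.0178.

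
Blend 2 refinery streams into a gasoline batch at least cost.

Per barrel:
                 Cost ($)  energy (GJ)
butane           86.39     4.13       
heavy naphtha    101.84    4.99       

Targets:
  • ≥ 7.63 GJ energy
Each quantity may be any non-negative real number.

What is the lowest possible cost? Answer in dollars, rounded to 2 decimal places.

$155.72

This is a linear program. Let x1 = barrels of butane, x2 = barrels of heavy naphtha.
Minimise 86.39x1 + 101.84x2 s.t.:
  4.13x1 + 4.99x2 ≥ 7.63   (energy)
  x1, x2 ≥ 0.
The optimal basis is {heavy naphtha}; butane drops out. The energy requirement is met with equality.
Solving gives x2 = 1.5291.
Cost = 101.84·1.5291 = 155.7235.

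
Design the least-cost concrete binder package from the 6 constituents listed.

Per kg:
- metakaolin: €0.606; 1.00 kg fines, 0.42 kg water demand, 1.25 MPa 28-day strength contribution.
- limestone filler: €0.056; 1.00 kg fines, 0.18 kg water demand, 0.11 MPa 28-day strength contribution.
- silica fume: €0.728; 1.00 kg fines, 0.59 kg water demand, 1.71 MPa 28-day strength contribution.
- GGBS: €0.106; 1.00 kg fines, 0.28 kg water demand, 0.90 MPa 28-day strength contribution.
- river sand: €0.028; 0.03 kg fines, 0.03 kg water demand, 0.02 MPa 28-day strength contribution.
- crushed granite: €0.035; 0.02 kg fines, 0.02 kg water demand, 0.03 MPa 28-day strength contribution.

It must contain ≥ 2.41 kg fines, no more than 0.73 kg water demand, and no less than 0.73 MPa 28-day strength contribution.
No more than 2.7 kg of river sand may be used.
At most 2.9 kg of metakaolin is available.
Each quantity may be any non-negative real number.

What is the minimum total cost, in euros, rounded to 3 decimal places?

€0.164

This is a linear program. Let x1 = kg of metakaolin, x2 = kg of limestone filler, x3 = kg of silica fume, x4 = kg of GGBS, x5 = kg of river sand, x6 = kg of crushed granite.
Minimise 0.606x1 + 0.056x2 + 0.728x3 + 0.106x4 + 0.028x5 + 0.035x6 with:
  1x1 + 1x2 + 1x3 + 1x4 + 0.03x5 + 0.02x6 ≥ 2.41   (fines)
  0.42x1 + 0.18x2 + 0.59x3 + 0.28x4 + 0.03x5 + 0.02x6 ≤ 0.73   (water demand)
  1.25x1 + 0.11x2 + 1.71x3 + 0.9x4 + 0.02x5 + 0.03x6 ≥ 0.73   (28-day strength contribution)
  x5 ≤ 2.7
  x1 ≤ 2.9
  x1, x2, x3, x4, x5, x6 ≥ 0.
At the optimum only limestone filler, GGBS are positive (metakaolin, silica fume, river sand, crushed granite = 0). There the fines and 28-day strength contribution constraints are tight.
That vertex is x2 = 1.822, x4 = 0.5885.
Hence cost = 0.056·1.822 + 0.106·0.5885 = €0.16441.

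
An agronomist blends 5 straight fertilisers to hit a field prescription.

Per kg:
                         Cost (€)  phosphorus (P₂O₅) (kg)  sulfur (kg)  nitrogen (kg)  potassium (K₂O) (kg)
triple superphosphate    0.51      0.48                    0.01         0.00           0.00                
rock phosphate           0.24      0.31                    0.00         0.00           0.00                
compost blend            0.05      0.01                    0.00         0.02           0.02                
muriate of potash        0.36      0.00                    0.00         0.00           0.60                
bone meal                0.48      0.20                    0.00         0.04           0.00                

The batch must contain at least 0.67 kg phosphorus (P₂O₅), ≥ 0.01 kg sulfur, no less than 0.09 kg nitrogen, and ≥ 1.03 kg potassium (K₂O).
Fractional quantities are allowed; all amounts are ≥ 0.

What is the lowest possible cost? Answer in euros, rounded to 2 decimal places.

Treat it as an LP. Let x1 = kg of triple superphosphate, x2 = kg of rock phosphate, x3 = kg of compost blend, x4 = kg of muriate of potash, x5 = kg of bone meal.
min 0.51x1 + 0.24x2 + 0.05x3 + 0.36x4 + 0.48x5 with:
  0.48x1 + 0.31x2 + 0.01x3 + 0.2x5 ≥ 0.67   (phosphorus (P₂O₅))
  0.01x1 ≥ 0.01   (sulfur)
  0.02x3 + 0.04x5 ≥ 0.09   (nitrogen)
  0.02x3 + 0.6x4 ≥ 1.03   (potassium (K₂O))
  x1, x2, x3, x4, x5 ≥ 0.
The minimum-cost mix takes nothing from bone meal — only triple superphosphate, rock phosphate, compost blend, muriate of potash. There the phosphorus (P₂O₅), sulfur, nitrogen, potassium (K₂O) constraints are tight.
So triple superphosphate = 1 kg, rock phosphate = 0.4677 kg, compost blend = 4.5 kg, muriate of potash = 1.567 kg.
Cost = 0.51·1 + 0.24·0.4677 + 0.05·4.5 + 0.36·1.567 = 1.4114.

€1.41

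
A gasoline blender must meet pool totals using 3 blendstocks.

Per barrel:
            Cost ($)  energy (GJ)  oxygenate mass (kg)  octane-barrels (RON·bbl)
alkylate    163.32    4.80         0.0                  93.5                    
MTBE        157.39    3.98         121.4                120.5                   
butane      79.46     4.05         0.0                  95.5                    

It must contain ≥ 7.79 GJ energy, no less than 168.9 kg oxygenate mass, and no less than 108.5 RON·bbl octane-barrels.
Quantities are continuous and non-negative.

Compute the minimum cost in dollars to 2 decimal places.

$263.17

Let x1 = barrels of alkylate, x2 = barrels of MTBE, x3 = barrels of butane.
min 163.32x1 + 157.39x2 + 79.46x3 with:
  4.8x1 + 3.98x2 + 4.05x3 ≥ 7.79   (energy)
  121.4x2 ≥ 168.9   (oxygenate mass)
  93.5x1 + 120.5x2 + 95.5x3 ≥ 108.5   (octane-barrels)
  x1, x2, x3 ≥ 0.
The minimum-cost mix takes nothing from alkylate — only MTBE, butane. Binding constraints: energy and oxygenate mass.
That vertex is x2 = 1.3913, x3 = 0.55623.
Objective = 157.39·1.3913 + 79.46·0.55623 = 263.1747.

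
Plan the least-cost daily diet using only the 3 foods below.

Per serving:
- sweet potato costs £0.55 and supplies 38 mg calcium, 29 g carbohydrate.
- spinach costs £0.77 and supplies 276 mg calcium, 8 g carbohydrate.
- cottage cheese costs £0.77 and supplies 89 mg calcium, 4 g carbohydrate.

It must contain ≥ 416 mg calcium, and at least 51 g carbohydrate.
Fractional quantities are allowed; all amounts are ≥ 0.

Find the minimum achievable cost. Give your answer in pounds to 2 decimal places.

Set it up as a linear program. Let x1 = servings of sweet potato, x2 = servings of spinach, x3 = servings of cottage cheese.
Minimize 0.55x1 + 0.77x2 + 0.77x3 s.t.:
  38x1 + 276x2 + 89x3 ≥ 416   (calcium)
  29x1 + 8x2 + 4x3 ≥ 51   (carbohydrate)
  x1, x2, x3 ≥ 0.
The optimal basis is {sweet potato, spinach}; cottage cheese drops out. There the calcium and carbohydrate constraints are tight.
That vertex is x1 = 1.396, x2 = 1.315.
Cost = 0.55·1.396 + 0.77·1.315 = 1.7804.

£1.78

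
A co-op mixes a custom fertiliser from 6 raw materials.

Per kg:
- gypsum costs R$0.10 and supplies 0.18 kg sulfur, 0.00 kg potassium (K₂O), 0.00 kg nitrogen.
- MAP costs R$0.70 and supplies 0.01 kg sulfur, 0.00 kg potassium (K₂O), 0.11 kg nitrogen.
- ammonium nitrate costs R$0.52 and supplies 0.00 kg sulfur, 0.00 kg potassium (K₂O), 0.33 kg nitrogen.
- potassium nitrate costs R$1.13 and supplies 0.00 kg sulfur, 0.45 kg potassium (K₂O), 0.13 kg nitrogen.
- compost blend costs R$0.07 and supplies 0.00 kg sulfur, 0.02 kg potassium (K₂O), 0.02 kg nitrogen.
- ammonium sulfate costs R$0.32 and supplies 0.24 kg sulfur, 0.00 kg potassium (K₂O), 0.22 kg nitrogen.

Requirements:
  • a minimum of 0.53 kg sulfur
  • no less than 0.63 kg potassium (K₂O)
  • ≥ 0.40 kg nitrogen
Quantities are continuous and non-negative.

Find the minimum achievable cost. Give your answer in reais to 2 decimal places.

Set it up as a linear program. Let x1 = kg of gypsum, x2 = kg of MAP, x3 = kg of ammonium nitrate, x4 = kg of potassium nitrate, x5 = kg of compost blend, x6 = kg of ammonium sulfate.
Minimise 0.1x1 + 0.7x2 + 0.52x3 + 1.13x4 + 0.07x5 + 0.32x6 subject to:
  0.18x1 + 0.01x2 + 0.24x6 ≥ 0.53   (sulfur)
  0.45x4 + 0.02x5 ≥ 0.63   (potassium (K₂O))
  0.11x2 + 0.33x3 + 0.13x4 + 0.02x5 + 0.22x6 ≥ 0.4   (nitrogen)
  x1, x2, x3, x4, x5, x6 ≥ 0.
The minimum-cost mix takes nothing from MAP, ammonium nitrate, compost blend — only gypsum, potassium nitrate, ammonium sulfate. The sulfur, potassium (K₂O), nitrogen requirements are met with equality.
Solving gives x1 = 1.623, x4 = 1.4, x6 = 0.9909.
Cost = 0.1·1.623 + 1.13·1.4 + 0.32·0.9909 = 2.0614.

R$2.06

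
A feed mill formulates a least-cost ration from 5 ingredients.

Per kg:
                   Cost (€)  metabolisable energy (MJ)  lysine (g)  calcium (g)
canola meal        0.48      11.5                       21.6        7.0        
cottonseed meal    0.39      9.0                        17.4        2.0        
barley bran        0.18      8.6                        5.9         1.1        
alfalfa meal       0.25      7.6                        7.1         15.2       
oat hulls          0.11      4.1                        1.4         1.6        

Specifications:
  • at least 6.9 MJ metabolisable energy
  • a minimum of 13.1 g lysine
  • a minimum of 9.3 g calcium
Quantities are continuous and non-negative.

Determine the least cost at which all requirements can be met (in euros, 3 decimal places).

Let x1 = kg of canola meal, x2 = kg of cottonseed meal, x3 = kg of barley bran, x4 = kg of alfalfa meal, x5 = kg of oat hulls.
Minimize 0.48x1 + 0.39x2 + 0.18x3 + 0.25x4 + 0.11x5 with:
  11.5x1 + 9x2 + 8.6x3 + 7.6x4 + 4.1x5 ≥ 6.9   (metabolisable energy)
  21.6x1 + 17.4x2 + 5.9x3 + 7.1x4 + 1.4x5 ≥ 13.1   (lysine)
  7x1 + 2x2 + 1.1x3 + 15.2x4 + 1.6x5 ≥ 9.3   (calcium)
  x1, x2, x3, x4, x5 ≥ 0.
The optimal basis is {canola meal, alfalfa meal}; cottonseed meal, barley bran, oat hulls drop out. There the lysine and calcium constraints are tight.
That vertex is x1 = 0.4777, x4 = 0.3919.
Objective = 0.48·0.4777 + 0.25·0.3919 = 0.32727.

€0.327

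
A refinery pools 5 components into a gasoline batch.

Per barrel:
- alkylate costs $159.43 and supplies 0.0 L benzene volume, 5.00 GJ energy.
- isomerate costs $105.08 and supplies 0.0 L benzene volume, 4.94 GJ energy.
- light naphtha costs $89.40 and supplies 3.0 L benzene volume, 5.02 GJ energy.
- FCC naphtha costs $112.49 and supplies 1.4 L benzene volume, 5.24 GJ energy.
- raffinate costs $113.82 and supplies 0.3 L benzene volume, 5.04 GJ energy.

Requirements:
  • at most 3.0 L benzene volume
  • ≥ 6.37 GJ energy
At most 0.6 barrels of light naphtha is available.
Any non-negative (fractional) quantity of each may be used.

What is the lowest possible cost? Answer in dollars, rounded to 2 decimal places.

Treat it as an LP. Let x1 = barrels of alkylate, x2 = barrels of isomerate, x3 = barrels of light naphtha, x4 = barrels of FCC naphtha, x5 = barrels of raffinate.
min 159.43x1 + 105.08x2 + 89.4x3 + 112.49x4 + 113.82x5 subject to:
  3x3 + 1.4x4 + 0.3x5 ≤ 3   (benzene volume)
  5x1 + 4.94x2 + 5.02x3 + 5.24x4 + 5.04x5 ≥ 6.37   (energy)
  x3 ≤ 0.6
  x1, x2, x3, x4, x5 ≥ 0.
The optimal basis is {isomerate, light naphtha}; alkylate, FCC naphtha, raffinate drop out. There the energy and the light naphtha cap constraints are tight.
So isomerate = 0.6798 barrels, light naphtha = 0.6 barrels.
Total cost: 105.08·0.6798 + 89.4·0.6 = 125.0734.

$125.07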